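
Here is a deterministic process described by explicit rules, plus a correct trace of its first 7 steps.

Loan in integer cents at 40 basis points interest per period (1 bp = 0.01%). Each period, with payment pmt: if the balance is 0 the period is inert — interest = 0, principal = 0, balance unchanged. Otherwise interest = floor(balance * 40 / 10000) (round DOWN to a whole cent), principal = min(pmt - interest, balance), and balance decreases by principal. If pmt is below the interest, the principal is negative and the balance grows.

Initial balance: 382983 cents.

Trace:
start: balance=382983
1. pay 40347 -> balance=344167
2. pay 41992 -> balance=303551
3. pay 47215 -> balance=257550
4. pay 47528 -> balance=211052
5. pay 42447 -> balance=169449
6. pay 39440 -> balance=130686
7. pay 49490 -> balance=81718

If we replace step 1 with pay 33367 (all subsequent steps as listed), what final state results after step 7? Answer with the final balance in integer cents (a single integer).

(re-executing from step 1 with the substitution; state before step 1: balance=382983)
1. pay 33367 -> balance=351147
2. pay 41992 -> balance=310559
3. pay 47215 -> balance=264586
4. pay 47528 -> balance=218116
5. pay 42447 -> balance=176541
6. pay 39440 -> balance=137807
7. pay 49490 -> balance=88868

88868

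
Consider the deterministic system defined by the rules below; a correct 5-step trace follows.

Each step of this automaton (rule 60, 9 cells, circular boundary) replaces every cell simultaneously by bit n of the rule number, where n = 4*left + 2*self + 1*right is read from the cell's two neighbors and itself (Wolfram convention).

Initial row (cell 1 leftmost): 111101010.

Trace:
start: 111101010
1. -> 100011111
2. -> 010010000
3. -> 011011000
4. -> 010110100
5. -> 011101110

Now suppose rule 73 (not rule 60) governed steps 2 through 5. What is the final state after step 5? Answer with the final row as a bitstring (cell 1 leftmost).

100010110

(re-executing steps 2..5 under rule 73; state before step 2: 100011111)
2. -> 101010000
3. -> 000000110
4. -> 111110110
5. -> 100010110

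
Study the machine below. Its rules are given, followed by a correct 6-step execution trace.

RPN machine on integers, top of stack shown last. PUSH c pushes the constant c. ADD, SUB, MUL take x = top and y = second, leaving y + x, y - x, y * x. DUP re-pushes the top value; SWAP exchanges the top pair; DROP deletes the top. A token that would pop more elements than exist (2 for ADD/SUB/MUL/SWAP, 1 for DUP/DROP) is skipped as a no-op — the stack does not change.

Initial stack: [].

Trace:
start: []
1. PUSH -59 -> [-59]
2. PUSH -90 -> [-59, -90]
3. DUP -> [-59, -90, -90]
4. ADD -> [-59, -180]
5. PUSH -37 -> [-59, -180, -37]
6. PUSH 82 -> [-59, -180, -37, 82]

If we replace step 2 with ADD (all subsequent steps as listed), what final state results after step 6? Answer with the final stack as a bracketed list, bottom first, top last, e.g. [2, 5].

[-118, -37, 82]

(re-executing from step 2 with the substitution; state before step 2: [-59])
2. ADD -> [-59]
3. DUP -> [-59, -59]
4. ADD -> [-118]
5. PUSH -37 -> [-118, -37]
6. PUSH 82 -> [-118, -37, 82]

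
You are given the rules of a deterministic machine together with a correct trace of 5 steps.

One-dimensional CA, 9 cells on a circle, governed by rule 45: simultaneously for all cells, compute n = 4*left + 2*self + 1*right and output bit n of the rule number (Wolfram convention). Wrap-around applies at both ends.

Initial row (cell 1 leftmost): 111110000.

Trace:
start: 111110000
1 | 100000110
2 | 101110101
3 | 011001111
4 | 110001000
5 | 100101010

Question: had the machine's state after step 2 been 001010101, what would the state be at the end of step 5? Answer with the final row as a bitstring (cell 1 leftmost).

state after step 2 := 001010101
3 | 001111111
4 | 001000000
5 | 101011111

101011111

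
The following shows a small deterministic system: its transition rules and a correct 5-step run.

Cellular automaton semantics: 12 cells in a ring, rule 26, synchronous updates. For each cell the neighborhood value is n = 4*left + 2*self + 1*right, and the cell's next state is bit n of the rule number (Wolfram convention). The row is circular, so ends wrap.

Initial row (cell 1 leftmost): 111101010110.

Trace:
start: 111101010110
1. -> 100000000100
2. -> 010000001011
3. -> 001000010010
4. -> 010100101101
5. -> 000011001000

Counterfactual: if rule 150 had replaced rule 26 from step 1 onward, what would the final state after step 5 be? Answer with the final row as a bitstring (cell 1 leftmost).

001100110011

(re-executing steps 1..5 under rule 150; state before step 1: 111101010110)
1. -> 011001010000
2. -> 100111011000
3. -> 111010000101
4. -> 110011001100
5. -> 001100110011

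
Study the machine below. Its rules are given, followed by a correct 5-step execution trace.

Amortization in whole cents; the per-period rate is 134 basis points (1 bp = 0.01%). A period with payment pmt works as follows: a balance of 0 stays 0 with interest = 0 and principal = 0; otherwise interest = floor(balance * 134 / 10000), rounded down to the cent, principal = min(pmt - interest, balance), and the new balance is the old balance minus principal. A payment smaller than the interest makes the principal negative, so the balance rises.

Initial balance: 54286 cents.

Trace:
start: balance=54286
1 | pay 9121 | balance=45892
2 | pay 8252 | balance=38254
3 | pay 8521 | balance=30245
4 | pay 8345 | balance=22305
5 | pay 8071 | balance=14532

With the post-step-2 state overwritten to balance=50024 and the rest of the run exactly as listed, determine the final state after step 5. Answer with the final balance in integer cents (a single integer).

26782

state after step 2 := balance=50024
3 | pay 8521 | balance=42173
4 | pay 8345 | balance=34393
5 | pay 8071 | balance=26782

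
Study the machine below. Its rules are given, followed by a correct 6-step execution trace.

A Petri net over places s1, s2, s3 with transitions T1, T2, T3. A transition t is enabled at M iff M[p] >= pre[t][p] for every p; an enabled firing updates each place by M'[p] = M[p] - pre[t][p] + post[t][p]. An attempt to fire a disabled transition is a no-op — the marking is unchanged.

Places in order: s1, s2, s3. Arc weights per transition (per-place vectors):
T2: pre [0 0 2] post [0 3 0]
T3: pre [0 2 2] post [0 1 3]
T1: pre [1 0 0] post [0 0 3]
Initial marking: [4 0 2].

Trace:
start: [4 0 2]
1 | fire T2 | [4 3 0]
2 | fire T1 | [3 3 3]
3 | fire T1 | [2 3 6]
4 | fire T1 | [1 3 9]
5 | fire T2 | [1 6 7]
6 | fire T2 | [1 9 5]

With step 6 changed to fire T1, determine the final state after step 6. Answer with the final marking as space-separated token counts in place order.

(re-executing from step 6 with the substitution; state before step 6: [1 6 7])
6 | fire T1 | [0 6 10]

0 6 10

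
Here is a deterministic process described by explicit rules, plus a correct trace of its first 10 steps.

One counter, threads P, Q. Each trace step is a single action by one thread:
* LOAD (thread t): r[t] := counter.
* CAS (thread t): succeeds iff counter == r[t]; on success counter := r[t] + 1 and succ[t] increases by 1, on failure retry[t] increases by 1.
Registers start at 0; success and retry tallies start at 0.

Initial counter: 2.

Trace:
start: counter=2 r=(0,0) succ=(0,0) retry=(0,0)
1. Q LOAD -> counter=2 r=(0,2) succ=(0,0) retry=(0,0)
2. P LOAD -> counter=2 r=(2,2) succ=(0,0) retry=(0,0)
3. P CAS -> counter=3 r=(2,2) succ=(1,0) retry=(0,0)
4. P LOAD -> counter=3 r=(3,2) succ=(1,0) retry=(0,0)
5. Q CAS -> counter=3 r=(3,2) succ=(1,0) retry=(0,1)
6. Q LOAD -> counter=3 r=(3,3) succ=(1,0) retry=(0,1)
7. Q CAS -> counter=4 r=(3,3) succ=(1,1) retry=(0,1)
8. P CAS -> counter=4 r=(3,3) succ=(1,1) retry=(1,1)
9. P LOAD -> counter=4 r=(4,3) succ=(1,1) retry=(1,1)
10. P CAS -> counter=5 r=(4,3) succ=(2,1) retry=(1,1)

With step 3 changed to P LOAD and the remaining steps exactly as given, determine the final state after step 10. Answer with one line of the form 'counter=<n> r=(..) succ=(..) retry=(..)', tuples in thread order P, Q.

counter=5 r=(4,3) succ=(1,2) retry=(1,0)

(re-executing from step 3 with the substitution; state before step 3: counter=2 r=(2,2) succ=(0,0) retry=(0,0))
3. P LOAD -> counter=2 r=(2,2) succ=(0,0) retry=(0,0)
4. P LOAD -> counter=2 r=(2,2) succ=(0,0) retry=(0,0)
5. Q CAS -> counter=3 r=(2,2) succ=(0,1) retry=(0,0)
6. Q LOAD -> counter=3 r=(2,3) succ=(0,1) retry=(0,0)
7. Q CAS -> counter=4 r=(2,3) succ=(0,2) retry=(0,0)
8. P CAS -> counter=4 r=(2,3) succ=(0,2) retry=(1,0)
9. P LOAD -> counter=4 r=(4,3) succ=(0,2) retry=(1,0)
10. P CAS -> counter=5 r=(4,3) succ=(1,2) retry=(1,0)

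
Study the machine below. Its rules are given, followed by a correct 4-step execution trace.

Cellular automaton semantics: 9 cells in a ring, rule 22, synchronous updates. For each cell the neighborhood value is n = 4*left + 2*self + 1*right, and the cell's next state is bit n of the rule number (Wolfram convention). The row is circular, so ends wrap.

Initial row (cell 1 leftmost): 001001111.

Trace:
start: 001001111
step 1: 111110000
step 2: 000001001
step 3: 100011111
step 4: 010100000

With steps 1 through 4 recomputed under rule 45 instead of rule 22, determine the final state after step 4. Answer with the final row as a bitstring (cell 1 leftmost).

010001000

(re-executing steps 1..4 under rule 45; state before step 1: 001001111)
step 1: 001001000
step 2: 101001011
step 3: 011001110
step 4: 010001000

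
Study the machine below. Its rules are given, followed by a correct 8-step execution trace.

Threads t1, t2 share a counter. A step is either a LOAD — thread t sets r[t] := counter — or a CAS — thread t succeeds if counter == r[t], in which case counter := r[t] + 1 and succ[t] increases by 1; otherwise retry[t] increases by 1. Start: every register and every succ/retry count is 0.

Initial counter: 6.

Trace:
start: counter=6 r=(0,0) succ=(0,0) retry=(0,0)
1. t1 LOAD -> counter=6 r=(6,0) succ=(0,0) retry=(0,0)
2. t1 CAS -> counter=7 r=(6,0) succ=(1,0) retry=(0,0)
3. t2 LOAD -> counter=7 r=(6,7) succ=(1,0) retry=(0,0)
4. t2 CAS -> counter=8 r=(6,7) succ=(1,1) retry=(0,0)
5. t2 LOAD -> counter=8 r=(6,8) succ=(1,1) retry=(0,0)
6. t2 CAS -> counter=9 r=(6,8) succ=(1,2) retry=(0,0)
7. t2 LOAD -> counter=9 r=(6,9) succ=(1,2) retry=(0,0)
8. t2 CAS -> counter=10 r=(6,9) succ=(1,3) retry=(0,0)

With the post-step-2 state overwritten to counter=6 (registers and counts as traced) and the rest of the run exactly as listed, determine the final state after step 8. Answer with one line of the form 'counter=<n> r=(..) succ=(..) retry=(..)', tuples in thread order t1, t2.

state after step 2 := counter=6 r=(6,0) succ=(1,0) retry=(0,0)
3. t2 LOAD -> counter=6 r=(6,6) succ=(1,0) retry=(0,0)
4. t2 CAS -> counter=7 r=(6,6) succ=(1,1) retry=(0,0)
5. t2 LOAD -> counter=7 r=(6,7) succ=(1,1) retry=(0,0)
6. t2 CAS -> counter=8 r=(6,7) succ=(1,2) retry=(0,0)
7. t2 LOAD -> counter=8 r=(6,8) succ=(1,2) retry=(0,0)
8. t2 CAS -> counter=9 r=(6,8) succ=(1,3) retry=(0,0)

counter=9 r=(6,8) succ=(1,3) retry=(0,0)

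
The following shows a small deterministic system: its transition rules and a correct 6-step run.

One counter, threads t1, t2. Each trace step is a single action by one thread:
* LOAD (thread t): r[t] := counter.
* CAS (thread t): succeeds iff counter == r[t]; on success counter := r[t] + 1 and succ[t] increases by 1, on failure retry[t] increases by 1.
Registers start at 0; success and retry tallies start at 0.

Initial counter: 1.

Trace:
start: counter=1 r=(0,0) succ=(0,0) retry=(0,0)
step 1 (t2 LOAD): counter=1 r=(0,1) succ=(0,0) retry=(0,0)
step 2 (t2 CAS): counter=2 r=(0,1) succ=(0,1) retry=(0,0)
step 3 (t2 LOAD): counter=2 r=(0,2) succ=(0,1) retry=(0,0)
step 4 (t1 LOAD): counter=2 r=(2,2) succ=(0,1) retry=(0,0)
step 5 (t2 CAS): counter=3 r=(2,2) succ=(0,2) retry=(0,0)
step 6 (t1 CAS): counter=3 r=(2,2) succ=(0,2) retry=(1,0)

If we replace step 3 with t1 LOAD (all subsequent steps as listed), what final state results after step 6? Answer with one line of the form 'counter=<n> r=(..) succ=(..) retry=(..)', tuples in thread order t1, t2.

(re-executing from step 3 with the substitution; state before step 3: counter=2 r=(0,1) succ=(0,1) retry=(0,0))
step 3 (t1 LOAD): counter=2 r=(2,1) succ=(0,1) retry=(0,0)
step 4 (t1 LOAD): counter=2 r=(2,1) succ=(0,1) retry=(0,0)
step 5 (t2 CAS): counter=2 r=(2,1) succ=(0,1) retry=(0,1)
step 6 (t1 CAS): counter=3 r=(2,1) succ=(1,1) retry=(0,1)

counter=3 r=(2,1) succ=(1,1) retry=(0,1)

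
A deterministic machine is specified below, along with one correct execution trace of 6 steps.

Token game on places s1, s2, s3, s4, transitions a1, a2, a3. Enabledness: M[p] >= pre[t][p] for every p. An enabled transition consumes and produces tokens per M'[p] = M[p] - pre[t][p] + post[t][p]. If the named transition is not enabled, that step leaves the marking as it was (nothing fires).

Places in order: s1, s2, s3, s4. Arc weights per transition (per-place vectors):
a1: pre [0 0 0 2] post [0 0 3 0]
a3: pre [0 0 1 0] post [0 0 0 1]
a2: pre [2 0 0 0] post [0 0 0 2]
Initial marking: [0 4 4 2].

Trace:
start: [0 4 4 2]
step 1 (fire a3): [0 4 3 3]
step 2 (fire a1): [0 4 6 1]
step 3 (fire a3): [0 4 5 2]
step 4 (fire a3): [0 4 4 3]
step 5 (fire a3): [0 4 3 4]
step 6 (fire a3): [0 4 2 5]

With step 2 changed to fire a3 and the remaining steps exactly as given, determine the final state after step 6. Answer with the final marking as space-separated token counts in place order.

(re-executing from step 2 with the substitution; state before step 2: [0 4 3 3])
step 2 (fire a3): [0 4 2 4]
step 3 (fire a3): [0 4 1 5]
step 4 (fire a3): [0 4 0 6]
step 5 (fire a3): [0 4 0 6]
step 6 (fire a3): [0 4 0 6]

0 4 0 6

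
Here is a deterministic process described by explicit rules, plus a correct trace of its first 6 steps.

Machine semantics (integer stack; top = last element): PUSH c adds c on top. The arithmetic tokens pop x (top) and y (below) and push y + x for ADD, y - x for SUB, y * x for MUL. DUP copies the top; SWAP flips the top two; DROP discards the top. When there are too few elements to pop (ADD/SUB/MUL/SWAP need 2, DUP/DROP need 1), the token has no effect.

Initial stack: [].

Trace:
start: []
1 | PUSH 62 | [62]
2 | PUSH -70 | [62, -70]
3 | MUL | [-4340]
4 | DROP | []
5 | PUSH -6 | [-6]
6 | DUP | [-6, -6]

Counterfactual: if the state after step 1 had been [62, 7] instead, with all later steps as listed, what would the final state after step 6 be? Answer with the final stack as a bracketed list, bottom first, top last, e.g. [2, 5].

state after step 1 := [62, 7]
2 | PUSH -70 | [62, 7, -70]
3 | MUL | [62, -490]
4 | DROP | [62]
5 | PUSH -6 | [62, -6]
6 | DUP | [62, -6, -6]

[62, -6, -6]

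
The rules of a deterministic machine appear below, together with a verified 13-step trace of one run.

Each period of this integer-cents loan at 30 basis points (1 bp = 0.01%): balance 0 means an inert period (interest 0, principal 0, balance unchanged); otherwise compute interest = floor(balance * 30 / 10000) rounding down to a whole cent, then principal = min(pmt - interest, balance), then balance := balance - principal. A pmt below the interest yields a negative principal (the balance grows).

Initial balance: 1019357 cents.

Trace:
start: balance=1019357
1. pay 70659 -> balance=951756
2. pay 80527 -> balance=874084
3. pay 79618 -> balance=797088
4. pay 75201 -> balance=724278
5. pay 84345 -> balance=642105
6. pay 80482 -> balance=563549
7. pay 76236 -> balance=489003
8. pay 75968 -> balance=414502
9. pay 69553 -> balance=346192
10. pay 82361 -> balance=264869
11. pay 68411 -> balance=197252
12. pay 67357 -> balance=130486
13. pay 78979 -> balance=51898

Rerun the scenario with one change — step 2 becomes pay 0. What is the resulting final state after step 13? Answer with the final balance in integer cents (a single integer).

(re-executing from step 2 with the substitution; state before step 2: balance=951756)
2. pay 0 -> balance=954611
3. pay 79618 -> balance=877856
4. pay 75201 -> balance=805288
5. pay 84345 -> balance=723358
6. pay 80482 -> balance=645046
7. pay 76236 -> balance=570745
8. pay 75968 -> balance=496489
9. pay 69553 -> balance=428425
10. pay 82361 -> balance=347349
11. pay 68411 -> balance=279980
12. pay 67357 -> balance=213462
13. pay 78979 -> balance=135123

135123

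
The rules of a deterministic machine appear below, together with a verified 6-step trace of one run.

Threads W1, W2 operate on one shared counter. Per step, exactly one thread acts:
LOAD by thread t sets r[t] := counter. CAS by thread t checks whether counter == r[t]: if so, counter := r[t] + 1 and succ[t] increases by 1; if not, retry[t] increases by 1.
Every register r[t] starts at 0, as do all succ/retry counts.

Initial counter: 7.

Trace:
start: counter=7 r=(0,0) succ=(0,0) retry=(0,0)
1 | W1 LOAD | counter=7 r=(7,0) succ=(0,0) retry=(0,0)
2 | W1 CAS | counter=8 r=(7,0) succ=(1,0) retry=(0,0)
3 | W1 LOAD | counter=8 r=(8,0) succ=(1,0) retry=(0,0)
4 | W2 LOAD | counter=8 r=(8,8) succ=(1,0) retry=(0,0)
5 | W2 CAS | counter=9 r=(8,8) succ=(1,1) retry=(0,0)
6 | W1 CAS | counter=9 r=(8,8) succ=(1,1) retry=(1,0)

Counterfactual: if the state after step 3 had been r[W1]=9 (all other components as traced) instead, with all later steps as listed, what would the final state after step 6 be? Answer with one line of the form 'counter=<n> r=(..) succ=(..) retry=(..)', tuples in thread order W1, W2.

counter=10 r=(9,8) succ=(2,1) retry=(0,0)

state after step 3 := counter=8 r=(9,0) succ=(1,0) retry=(0,0)
4 | W2 LOAD | counter=8 r=(9,8) succ=(1,0) retry=(0,0)
5 | W2 CAS | counter=9 r=(9,8) succ=(1,1) retry=(0,0)
6 | W1 CAS | counter=10 r=(9,8) succ=(2,1) retry=(0,0)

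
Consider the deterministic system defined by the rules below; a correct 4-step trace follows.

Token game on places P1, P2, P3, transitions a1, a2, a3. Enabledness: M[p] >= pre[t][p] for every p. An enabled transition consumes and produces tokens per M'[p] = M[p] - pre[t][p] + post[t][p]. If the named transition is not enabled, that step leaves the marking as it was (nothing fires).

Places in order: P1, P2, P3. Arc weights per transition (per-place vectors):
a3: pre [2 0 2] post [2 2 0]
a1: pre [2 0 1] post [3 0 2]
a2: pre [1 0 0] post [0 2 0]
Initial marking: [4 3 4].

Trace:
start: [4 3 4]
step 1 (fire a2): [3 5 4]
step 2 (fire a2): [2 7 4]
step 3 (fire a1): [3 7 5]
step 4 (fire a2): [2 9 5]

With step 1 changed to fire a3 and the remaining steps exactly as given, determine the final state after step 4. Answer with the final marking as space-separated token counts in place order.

3 9 3

(re-executing from step 1 with the substitution; state before step 1: [4 3 4])
step 1 (fire a3): [4 5 2]
step 2 (fire a2): [3 7 2]
step 3 (fire a1): [4 7 3]
step 4 (fire a2): [3 9 3]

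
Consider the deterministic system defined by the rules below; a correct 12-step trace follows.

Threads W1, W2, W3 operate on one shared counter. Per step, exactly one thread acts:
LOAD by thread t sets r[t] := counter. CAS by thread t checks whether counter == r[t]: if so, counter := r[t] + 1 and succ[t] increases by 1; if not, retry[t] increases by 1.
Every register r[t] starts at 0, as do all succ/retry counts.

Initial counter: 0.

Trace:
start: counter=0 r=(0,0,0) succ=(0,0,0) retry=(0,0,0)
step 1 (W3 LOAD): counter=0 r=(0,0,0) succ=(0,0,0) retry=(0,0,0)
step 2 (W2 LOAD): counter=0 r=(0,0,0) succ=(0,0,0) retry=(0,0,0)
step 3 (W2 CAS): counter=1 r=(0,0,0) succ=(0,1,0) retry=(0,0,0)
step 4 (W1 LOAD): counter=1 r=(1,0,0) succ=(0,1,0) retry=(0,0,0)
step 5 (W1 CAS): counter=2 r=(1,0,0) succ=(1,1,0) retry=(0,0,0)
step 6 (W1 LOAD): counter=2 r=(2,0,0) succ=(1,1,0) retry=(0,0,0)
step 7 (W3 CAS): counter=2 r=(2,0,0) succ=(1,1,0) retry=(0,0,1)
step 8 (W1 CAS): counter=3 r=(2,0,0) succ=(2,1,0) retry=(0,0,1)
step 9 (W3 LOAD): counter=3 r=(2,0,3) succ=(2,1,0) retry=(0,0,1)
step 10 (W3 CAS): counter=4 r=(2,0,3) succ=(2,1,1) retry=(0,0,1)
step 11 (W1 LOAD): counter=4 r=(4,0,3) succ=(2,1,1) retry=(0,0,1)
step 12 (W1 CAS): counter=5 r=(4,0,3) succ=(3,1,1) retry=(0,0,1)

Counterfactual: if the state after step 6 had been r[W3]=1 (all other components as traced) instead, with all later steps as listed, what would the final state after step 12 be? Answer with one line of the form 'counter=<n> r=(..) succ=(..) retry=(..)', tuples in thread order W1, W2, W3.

counter=5 r=(4,0,3) succ=(3,1,1) retry=(0,0,1)

state after step 6 := counter=2 r=(2,0,1) succ=(1,1,0) retry=(0,0,0)
step 7 (W3 CAS): counter=2 r=(2,0,1) succ=(1,1,0) retry=(0,0,1)
step 8 (W1 CAS): counter=3 r=(2,0,1) succ=(2,1,0) retry=(0,0,1)
step 9 (W3 LOAD): counter=3 r=(2,0,3) succ=(2,1,0) retry=(0,0,1)
step 10 (W3 CAS): counter=4 r=(2,0,3) succ=(2,1,1) retry=(0,0,1)
step 11 (W1 LOAD): counter=4 r=(4,0,3) succ=(2,1,1) retry=(0,0,1)
step 12 (W1 CAS): counter=5 r=(4,0,3) succ=(3,1,1) retry=(0,0,1)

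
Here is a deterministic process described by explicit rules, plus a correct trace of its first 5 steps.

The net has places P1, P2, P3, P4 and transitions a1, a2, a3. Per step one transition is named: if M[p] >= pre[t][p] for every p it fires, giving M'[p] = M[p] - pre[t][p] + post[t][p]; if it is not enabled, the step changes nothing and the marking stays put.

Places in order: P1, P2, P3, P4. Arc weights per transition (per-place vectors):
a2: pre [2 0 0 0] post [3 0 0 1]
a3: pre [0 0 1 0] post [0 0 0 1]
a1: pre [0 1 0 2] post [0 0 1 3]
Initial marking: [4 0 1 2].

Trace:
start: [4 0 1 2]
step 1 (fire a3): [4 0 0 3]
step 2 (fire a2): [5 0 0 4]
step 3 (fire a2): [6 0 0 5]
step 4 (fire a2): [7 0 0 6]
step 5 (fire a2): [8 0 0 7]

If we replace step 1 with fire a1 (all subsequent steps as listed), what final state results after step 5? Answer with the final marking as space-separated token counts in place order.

8 0 1 6

(re-executing from step 1 with the substitution; state before step 1: [4 0 1 2])
step 1 (fire a1): [4 0 1 2]
step 2 (fire a2): [5 0 1 3]
step 3 (fire a2): [6 0 1 4]
step 4 (fire a2): [7 0 1 5]
step 5 (fire a2): [8 0 1 6]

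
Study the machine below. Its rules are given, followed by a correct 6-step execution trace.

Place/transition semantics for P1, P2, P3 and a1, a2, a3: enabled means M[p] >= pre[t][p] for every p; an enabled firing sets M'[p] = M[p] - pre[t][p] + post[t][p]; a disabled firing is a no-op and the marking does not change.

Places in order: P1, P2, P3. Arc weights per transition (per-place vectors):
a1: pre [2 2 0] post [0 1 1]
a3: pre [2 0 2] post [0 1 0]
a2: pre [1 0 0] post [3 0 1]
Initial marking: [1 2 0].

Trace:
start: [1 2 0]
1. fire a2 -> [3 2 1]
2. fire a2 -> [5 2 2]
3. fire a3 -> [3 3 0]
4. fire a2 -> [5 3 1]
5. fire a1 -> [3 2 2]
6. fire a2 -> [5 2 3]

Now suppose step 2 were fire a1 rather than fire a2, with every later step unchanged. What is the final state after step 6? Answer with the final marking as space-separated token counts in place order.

5 1 4

(re-executing from step 2 with the substitution; state before step 2: [3 2 1])
2. fire a1 -> [1 1 2]
3. fire a3 -> [1 1 2]
4. fire a2 -> [3 1 3]
5. fire a1 -> [3 1 3]
6. fire a2 -> [5 1 4]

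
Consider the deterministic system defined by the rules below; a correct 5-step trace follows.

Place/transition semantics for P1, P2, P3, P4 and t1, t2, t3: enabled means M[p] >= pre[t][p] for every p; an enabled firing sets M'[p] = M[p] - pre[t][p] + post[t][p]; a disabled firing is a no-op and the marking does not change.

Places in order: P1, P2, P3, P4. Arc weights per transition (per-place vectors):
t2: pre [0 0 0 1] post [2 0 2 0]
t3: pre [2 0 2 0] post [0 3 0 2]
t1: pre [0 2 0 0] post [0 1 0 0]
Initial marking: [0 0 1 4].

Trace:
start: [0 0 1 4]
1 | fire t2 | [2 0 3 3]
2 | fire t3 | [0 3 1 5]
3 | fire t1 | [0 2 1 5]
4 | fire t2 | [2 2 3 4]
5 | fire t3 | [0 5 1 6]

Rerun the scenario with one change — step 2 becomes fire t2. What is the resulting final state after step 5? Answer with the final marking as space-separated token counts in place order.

(re-executing from step 2 with the substitution; state before step 2: [2 0 3 3])
2 | fire t2 | [4 0 5 2]
3 | fire t1 | [4 0 5 2]
4 | fire t2 | [6 0 7 1]
5 | fire t3 | [4 3 5 3]

4 3 5 3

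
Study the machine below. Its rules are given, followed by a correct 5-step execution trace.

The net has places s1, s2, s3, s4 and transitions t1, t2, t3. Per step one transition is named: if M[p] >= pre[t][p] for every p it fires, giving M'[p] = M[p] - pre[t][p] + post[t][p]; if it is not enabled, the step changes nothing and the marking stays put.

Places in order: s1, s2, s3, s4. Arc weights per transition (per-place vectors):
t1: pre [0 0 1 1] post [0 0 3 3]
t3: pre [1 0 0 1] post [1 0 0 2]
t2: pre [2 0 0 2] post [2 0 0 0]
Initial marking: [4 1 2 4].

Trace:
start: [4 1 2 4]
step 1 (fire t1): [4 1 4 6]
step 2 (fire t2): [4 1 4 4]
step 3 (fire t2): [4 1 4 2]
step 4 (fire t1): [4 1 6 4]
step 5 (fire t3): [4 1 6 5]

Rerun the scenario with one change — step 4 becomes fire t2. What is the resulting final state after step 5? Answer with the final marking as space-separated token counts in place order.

(re-executing from step 4 with the substitution; state before step 4: [4 1 4 2])
step 4 (fire t2): [4 1 4 0]
step 5 (fire t3): [4 1 4 0]

4 1 4 0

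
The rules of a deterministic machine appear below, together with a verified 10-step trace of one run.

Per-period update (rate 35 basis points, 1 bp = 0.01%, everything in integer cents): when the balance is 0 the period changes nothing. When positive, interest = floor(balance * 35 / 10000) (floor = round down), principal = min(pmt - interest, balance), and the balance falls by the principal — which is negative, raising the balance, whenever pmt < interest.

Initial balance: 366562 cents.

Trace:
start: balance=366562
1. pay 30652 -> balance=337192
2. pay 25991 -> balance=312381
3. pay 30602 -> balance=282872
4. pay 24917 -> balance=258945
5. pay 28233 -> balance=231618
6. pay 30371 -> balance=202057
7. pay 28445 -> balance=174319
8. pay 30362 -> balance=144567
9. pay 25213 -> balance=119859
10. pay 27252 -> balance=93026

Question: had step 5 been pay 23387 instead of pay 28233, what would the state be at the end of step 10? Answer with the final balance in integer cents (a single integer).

(re-executing from step 5 with the substitution; state before step 5: balance=258945)
5. pay 23387 -> balance=236464
6. pay 30371 -> balance=206920
7. pay 28445 -> balance=179199
8. pay 30362 -> balance=149464
9. pay 25213 -> balance=124774
10. pay 27252 -> balance=97958

97958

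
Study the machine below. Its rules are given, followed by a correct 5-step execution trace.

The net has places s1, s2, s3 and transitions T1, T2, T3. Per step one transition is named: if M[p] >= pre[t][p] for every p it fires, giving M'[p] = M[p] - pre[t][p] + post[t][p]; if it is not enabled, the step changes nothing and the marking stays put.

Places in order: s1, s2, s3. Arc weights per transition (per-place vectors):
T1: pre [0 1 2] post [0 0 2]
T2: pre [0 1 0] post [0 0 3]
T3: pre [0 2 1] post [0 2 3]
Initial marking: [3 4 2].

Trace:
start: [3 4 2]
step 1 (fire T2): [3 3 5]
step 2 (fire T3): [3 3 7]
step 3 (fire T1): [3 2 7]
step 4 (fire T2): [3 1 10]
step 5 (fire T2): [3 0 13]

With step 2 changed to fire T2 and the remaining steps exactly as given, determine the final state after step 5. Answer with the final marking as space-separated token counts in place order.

(re-executing from step 2 with the substitution; state before step 2: [3 3 5])
step 2 (fire T2): [3 2 8]
step 3 (fire T1): [3 1 8]
step 4 (fire T2): [3 0 11]
step 5 (fire T2): [3 0 11]

3 0 11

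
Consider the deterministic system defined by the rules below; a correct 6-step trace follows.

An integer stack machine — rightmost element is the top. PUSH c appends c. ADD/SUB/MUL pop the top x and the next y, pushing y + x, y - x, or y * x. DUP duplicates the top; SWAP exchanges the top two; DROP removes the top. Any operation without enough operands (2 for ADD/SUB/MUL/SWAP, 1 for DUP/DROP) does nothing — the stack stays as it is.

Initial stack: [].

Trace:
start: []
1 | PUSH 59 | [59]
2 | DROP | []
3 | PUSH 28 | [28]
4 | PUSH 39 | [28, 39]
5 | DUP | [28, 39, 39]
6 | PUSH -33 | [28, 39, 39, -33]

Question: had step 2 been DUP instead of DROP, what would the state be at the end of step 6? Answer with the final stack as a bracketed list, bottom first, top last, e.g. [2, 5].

[59, 59, 28, 39, 39, -33]

(re-executing from step 2 with the substitution; state before step 2: [59])
2 | DUP | [59, 59]
3 | PUSH 28 | [59, 59, 28]
4 | PUSH 39 | [59, 59, 28, 39]
5 | DUP | [59, 59, 28, 39, 39]
6 | PUSH -33 | [59, 59, 28, 39, 39, -33]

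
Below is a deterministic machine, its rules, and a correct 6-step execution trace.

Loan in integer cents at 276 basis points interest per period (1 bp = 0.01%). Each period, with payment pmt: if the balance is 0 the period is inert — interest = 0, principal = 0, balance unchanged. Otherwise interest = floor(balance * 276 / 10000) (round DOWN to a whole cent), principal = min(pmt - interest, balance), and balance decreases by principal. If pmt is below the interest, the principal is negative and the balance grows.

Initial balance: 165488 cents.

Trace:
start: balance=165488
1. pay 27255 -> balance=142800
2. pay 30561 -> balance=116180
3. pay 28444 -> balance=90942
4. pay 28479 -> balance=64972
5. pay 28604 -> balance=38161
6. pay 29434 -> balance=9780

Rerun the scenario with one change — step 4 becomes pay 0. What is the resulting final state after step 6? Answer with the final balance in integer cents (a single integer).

39852

(re-executing from step 4 with the substitution; state before step 4: balance=90942)
4. pay 0 -> balance=93451
5. pay 28604 -> balance=67426
6. pay 29434 -> balance=39852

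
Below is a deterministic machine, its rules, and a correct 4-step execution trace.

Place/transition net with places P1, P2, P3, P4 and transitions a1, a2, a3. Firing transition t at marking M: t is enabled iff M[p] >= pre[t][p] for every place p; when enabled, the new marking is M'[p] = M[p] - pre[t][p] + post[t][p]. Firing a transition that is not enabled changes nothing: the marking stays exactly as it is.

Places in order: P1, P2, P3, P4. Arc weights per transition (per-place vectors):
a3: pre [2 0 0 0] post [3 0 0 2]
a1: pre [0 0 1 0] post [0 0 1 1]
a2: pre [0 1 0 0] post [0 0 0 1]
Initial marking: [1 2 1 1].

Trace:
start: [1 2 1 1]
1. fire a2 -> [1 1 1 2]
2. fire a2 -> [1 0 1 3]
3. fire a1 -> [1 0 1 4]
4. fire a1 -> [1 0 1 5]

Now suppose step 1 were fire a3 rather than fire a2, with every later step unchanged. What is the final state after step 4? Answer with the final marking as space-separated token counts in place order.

(re-executing from step 1 with the substitution; state before step 1: [1 2 1 1])
1. fire a3 -> [1 2 1 1]
2. fire a2 -> [1 1 1 2]
3. fire a1 -> [1 1 1 3]
4. fire a1 -> [1 1 1 4]

1 1 1 4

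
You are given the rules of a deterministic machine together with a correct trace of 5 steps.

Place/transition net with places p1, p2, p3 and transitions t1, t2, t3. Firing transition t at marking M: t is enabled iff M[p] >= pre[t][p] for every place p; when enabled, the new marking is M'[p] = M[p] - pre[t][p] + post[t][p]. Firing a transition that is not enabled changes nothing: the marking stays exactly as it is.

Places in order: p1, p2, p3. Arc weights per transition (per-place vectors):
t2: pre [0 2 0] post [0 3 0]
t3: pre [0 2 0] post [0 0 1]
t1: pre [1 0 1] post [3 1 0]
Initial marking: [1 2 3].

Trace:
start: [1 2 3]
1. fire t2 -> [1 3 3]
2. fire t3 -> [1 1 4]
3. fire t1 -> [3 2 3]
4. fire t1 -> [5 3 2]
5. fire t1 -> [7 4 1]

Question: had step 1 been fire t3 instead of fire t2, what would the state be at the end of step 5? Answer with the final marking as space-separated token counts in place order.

(re-executing from step 1 with the substitution; state before step 1: [1 2 3])
1. fire t3 -> [1 0 4]
2. fire t3 -> [1 0 4]
3. fire t1 -> [3 1 3]
4. fire t1 -> [5 2 2]
5. fire t1 -> [7 3 1]

7 3 1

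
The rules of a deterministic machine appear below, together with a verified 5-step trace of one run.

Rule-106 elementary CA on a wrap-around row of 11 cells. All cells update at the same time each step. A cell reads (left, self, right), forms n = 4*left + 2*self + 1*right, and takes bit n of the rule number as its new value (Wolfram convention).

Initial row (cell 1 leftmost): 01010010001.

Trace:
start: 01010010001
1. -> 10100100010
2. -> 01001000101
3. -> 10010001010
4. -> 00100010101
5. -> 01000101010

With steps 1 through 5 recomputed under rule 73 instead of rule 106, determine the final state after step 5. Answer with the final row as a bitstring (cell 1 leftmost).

(re-executing steps 1..5 under rule 73; state before step 1: 01010010001)
1. -> 00000000100
2. -> 11111110001
3. -> 00000010101
4. -> 01111000000
5. -> 01001011111

01001011111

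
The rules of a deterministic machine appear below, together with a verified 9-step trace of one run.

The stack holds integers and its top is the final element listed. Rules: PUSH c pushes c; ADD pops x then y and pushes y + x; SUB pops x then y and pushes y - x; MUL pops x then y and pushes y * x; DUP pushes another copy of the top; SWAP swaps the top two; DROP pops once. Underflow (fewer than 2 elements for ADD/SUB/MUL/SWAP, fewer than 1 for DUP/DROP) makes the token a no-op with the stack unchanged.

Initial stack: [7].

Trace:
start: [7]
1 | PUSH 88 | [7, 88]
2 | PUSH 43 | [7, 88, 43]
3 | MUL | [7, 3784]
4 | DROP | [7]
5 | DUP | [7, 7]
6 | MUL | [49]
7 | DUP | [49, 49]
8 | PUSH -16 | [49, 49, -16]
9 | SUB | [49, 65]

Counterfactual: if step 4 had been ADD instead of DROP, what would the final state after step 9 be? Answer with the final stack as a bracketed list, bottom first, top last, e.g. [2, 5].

(re-executing from step 4 with the substitution; state before step 4: [7, 3784])
4 | ADD | [3791]
5 | DUP | [3791, 3791]
6 | MUL | [14371681]
7 | DUP | [14371681, 14371681]
8 | PUSH -16 | [14371681, 14371681, -16]
9 | SUB | [14371681, 14371697]

[14371681, 14371697]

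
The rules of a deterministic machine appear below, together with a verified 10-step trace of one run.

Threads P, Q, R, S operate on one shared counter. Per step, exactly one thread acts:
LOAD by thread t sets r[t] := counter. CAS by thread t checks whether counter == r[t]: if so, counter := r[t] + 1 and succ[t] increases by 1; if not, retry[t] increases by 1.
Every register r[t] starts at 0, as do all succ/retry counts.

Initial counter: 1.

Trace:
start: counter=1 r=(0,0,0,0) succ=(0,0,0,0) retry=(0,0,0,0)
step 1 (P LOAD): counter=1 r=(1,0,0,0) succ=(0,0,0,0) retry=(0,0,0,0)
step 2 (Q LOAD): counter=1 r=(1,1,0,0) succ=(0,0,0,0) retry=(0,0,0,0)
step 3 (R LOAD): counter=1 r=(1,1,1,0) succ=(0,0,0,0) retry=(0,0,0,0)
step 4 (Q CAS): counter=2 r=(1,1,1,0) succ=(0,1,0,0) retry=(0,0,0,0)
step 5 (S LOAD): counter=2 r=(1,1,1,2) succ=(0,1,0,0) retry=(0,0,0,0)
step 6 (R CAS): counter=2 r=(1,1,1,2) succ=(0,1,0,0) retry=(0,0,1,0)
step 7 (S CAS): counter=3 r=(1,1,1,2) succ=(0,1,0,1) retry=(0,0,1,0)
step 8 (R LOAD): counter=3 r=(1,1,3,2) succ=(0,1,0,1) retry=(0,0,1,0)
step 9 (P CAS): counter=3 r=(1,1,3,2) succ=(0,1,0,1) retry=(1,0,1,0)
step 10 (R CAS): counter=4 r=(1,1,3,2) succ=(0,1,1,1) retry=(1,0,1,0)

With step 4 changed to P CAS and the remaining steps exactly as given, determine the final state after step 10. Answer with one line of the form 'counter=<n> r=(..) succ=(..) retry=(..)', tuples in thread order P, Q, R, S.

(re-executing from step 4 with the substitution; state before step 4: counter=1 r=(1,1,1,0) succ=(0,0,0,0) retry=(0,0,0,0))
step 4 (P CAS): counter=2 r=(1,1,1,0) succ=(1,0,0,0) retry=(0,0,0,0)
step 5 (S LOAD): counter=2 r=(1,1,1,2) succ=(1,0,0,0) retry=(0,0,0,0)
step 6 (R CAS): counter=2 r=(1,1,1,2) succ=(1,0,0,0) retry=(0,0,1,0)
step 7 (S CAS): counter=3 r=(1,1,1,2) succ=(1,0,0,1) retry=(0,0,1,0)
step 8 (R LOAD): counter=3 r=(1,1,3,2) succ=(1,0,0,1) retry=(0,0,1,0)
step 9 (P CAS): counter=3 r=(1,1,3,2) succ=(1,0,0,1) retry=(1,0,1,0)
step 10 (R CAS): counter=4 r=(1,1,3,2) succ=(1,0,1,1) retry=(1,0,1,0)

counter=4 r=(1,1,3,2) succ=(1,0,1,1) retry=(1,0,1,0)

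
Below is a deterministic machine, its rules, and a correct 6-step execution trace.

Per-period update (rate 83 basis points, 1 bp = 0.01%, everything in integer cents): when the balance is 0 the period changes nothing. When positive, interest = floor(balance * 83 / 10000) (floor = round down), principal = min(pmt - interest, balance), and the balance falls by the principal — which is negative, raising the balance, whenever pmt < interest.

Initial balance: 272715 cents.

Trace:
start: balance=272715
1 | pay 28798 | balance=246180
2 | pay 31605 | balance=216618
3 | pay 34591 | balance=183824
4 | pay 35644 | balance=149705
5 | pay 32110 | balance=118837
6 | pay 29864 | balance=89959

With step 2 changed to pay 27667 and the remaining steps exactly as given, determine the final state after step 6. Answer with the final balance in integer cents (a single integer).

(re-executing from step 2 with the substitution; state before step 2: balance=246180)
2 | pay 27667 | balance=220556
3 | pay 34591 | balance=187795
4 | pay 35644 | balance=153709
5 | pay 32110 | balance=122874
6 | pay 29864 | balance=94029

94029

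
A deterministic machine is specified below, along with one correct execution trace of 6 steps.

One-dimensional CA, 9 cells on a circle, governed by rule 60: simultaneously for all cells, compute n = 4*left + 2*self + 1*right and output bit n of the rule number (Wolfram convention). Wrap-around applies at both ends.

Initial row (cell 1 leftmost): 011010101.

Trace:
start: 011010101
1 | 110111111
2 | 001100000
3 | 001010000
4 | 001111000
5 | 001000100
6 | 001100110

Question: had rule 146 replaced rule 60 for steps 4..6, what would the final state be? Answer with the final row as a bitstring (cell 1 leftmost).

(re-executing steps 4..6 under rule 146; state before step 4: 001010000)
4 | 010001000
5 | 101010100
6 | 000000011

000000011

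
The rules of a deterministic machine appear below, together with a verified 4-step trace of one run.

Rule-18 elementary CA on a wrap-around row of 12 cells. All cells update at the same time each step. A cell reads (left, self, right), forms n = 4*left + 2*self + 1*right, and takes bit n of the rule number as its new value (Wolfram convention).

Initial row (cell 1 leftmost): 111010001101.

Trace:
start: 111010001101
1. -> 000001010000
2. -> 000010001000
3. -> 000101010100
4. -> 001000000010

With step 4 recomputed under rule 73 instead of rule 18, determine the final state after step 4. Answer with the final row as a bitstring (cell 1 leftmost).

110000000001

(re-executing step 4 under rule 73; state before step 4: 000101010100)
4. -> 110000000001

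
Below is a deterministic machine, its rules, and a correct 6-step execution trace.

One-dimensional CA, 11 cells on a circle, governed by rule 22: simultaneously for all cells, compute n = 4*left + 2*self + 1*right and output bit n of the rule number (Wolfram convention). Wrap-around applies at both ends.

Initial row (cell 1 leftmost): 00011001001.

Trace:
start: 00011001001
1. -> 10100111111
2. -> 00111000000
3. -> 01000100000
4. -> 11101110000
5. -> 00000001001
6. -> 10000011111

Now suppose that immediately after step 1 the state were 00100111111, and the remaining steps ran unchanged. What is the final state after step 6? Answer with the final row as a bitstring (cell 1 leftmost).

11011010010

state after step 1 := 00100111111
2. -> 11111000000
3. -> 00000100001
4. -> 10001110011
5. -> 01010001100
6. -> 11011010010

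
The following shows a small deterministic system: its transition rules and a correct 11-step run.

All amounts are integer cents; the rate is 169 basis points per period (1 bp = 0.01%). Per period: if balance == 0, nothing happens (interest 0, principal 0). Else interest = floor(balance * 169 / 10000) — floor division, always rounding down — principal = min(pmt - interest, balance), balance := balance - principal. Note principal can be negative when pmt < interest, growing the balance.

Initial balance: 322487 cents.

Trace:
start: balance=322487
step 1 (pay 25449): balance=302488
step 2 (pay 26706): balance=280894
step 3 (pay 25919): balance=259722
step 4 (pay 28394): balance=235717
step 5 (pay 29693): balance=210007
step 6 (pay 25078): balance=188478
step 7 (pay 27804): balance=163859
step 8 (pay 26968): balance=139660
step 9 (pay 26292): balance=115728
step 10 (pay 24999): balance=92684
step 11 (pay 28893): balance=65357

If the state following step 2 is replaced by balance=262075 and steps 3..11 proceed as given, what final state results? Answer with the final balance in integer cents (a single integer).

state after step 2 := balance=262075
step 3 (pay 25919): balance=240585
step 4 (pay 28394): balance=216256
step 5 (pay 29693): balance=190217
step 6 (pay 25078): balance=168353
step 7 (pay 27804): balance=143394
step 8 (pay 26968): balance=118849
step 9 (pay 26292): balance=94565
step 10 (pay 24999): balance=71164
step 11 (pay 28893): balance=43473

43473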